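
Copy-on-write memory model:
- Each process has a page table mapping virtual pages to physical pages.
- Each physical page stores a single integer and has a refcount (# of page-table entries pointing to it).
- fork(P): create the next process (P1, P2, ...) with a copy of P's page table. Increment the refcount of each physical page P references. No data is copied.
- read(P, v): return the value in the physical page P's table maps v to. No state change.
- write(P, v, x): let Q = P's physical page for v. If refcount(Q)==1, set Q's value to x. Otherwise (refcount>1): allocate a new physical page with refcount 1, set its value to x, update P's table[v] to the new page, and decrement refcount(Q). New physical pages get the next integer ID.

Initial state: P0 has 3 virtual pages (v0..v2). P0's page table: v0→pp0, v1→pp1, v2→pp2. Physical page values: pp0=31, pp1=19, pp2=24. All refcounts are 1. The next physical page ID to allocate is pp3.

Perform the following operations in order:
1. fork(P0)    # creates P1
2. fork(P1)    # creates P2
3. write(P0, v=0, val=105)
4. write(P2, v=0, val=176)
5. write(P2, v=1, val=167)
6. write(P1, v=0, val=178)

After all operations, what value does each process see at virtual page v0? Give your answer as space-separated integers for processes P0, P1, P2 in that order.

Answer: 105 178 176

Derivation:
Op 1: fork(P0) -> P1. 3 ppages; refcounts: pp0:2 pp1:2 pp2:2
Op 2: fork(P1) -> P2. 3 ppages; refcounts: pp0:3 pp1:3 pp2:3
Op 3: write(P0, v0, 105). refcount(pp0)=3>1 -> COPY to pp3. 4 ppages; refcounts: pp0:2 pp1:3 pp2:3 pp3:1
Op 4: write(P2, v0, 176). refcount(pp0)=2>1 -> COPY to pp4. 5 ppages; refcounts: pp0:1 pp1:3 pp2:3 pp3:1 pp4:1
Op 5: write(P2, v1, 167). refcount(pp1)=3>1 -> COPY to pp5. 6 ppages; refcounts: pp0:1 pp1:2 pp2:3 pp3:1 pp4:1 pp5:1
Op 6: write(P1, v0, 178). refcount(pp0)=1 -> write in place. 6 ppages; refcounts: pp0:1 pp1:2 pp2:3 pp3:1 pp4:1 pp5:1
P0: v0 -> pp3 = 105
P1: v0 -> pp0 = 178
P2: v0 -> pp4 = 176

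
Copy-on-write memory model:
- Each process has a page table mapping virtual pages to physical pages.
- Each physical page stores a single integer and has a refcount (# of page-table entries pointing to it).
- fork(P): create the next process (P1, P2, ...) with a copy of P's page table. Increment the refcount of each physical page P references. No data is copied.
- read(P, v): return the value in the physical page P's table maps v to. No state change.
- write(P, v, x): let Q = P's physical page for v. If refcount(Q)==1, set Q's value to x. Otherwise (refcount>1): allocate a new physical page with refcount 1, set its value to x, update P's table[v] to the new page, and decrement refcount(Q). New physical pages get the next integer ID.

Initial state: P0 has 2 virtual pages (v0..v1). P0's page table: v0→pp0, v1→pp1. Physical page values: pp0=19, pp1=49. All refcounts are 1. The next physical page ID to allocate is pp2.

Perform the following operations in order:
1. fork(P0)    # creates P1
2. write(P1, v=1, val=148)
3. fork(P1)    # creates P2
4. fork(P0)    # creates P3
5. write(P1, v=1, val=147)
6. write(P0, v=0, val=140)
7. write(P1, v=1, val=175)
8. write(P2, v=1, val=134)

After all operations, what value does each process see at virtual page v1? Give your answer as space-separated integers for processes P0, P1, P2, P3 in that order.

Answer: 49 175 134 49

Derivation:
Op 1: fork(P0) -> P1. 2 ppages; refcounts: pp0:2 pp1:2
Op 2: write(P1, v1, 148). refcount(pp1)=2>1 -> COPY to pp2. 3 ppages; refcounts: pp0:2 pp1:1 pp2:1
Op 3: fork(P1) -> P2. 3 ppages; refcounts: pp0:3 pp1:1 pp2:2
Op 4: fork(P0) -> P3. 3 ppages; refcounts: pp0:4 pp1:2 pp2:2
Op 5: write(P1, v1, 147). refcount(pp2)=2>1 -> COPY to pp3. 4 ppages; refcounts: pp0:4 pp1:2 pp2:1 pp3:1
Op 6: write(P0, v0, 140). refcount(pp0)=4>1 -> COPY to pp4. 5 ppages; refcounts: pp0:3 pp1:2 pp2:1 pp3:1 pp4:1
Op 7: write(P1, v1, 175). refcount(pp3)=1 -> write in place. 5 ppages; refcounts: pp0:3 pp1:2 pp2:1 pp3:1 pp4:1
Op 8: write(P2, v1, 134). refcount(pp2)=1 -> write in place. 5 ppages; refcounts: pp0:3 pp1:2 pp2:1 pp3:1 pp4:1
P0: v1 -> pp1 = 49
P1: v1 -> pp3 = 175
P2: v1 -> pp2 = 134
P3: v1 -> pp1 = 49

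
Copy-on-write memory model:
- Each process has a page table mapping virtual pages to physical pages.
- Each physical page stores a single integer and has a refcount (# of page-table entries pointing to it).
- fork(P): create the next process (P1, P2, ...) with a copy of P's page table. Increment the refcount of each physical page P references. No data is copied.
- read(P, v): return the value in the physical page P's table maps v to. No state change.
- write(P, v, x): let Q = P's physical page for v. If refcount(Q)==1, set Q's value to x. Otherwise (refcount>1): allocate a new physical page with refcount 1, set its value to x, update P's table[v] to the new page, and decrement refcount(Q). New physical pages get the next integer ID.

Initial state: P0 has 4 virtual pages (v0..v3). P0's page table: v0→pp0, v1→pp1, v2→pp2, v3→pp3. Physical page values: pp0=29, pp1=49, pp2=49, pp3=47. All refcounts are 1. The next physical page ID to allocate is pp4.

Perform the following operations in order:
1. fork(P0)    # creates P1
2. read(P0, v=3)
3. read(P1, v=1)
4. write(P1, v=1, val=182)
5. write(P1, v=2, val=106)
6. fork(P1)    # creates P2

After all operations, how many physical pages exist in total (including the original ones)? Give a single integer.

Op 1: fork(P0) -> P1. 4 ppages; refcounts: pp0:2 pp1:2 pp2:2 pp3:2
Op 2: read(P0, v3) -> 47. No state change.
Op 3: read(P1, v1) -> 49. No state change.
Op 4: write(P1, v1, 182). refcount(pp1)=2>1 -> COPY to pp4. 5 ppages; refcounts: pp0:2 pp1:1 pp2:2 pp3:2 pp4:1
Op 5: write(P1, v2, 106). refcount(pp2)=2>1 -> COPY to pp5. 6 ppages; refcounts: pp0:2 pp1:1 pp2:1 pp3:2 pp4:1 pp5:1
Op 6: fork(P1) -> P2. 6 ppages; refcounts: pp0:3 pp1:1 pp2:1 pp3:3 pp4:2 pp5:2

Answer: 6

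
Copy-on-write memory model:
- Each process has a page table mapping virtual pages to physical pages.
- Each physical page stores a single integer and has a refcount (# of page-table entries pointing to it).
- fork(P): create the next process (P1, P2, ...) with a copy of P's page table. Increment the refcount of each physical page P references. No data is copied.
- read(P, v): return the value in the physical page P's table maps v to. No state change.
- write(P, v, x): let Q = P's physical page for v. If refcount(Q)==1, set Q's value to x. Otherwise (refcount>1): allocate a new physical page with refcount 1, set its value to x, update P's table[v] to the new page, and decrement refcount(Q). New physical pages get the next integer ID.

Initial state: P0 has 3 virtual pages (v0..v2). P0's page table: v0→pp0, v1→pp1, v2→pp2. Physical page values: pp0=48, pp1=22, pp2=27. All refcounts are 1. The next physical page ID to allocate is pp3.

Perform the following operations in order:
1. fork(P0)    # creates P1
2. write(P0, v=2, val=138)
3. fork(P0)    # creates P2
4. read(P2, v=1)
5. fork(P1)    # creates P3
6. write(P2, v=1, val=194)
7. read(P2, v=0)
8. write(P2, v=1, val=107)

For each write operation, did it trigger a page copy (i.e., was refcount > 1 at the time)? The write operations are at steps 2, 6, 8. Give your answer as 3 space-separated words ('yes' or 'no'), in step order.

Op 1: fork(P0) -> P1. 3 ppages; refcounts: pp0:2 pp1:2 pp2:2
Op 2: write(P0, v2, 138). refcount(pp2)=2>1 -> COPY to pp3. 4 ppages; refcounts: pp0:2 pp1:2 pp2:1 pp3:1
Op 3: fork(P0) -> P2. 4 ppages; refcounts: pp0:3 pp1:3 pp2:1 pp3:2
Op 4: read(P2, v1) -> 22. No state change.
Op 5: fork(P1) -> P3. 4 ppages; refcounts: pp0:4 pp1:4 pp2:2 pp3:2
Op 6: write(P2, v1, 194). refcount(pp1)=4>1 -> COPY to pp4. 5 ppages; refcounts: pp0:4 pp1:3 pp2:2 pp3:2 pp4:1
Op 7: read(P2, v0) -> 48. No state change.
Op 8: write(P2, v1, 107). refcount(pp4)=1 -> write in place. 5 ppages; refcounts: pp0:4 pp1:3 pp2:2 pp3:2 pp4:1

yes yes no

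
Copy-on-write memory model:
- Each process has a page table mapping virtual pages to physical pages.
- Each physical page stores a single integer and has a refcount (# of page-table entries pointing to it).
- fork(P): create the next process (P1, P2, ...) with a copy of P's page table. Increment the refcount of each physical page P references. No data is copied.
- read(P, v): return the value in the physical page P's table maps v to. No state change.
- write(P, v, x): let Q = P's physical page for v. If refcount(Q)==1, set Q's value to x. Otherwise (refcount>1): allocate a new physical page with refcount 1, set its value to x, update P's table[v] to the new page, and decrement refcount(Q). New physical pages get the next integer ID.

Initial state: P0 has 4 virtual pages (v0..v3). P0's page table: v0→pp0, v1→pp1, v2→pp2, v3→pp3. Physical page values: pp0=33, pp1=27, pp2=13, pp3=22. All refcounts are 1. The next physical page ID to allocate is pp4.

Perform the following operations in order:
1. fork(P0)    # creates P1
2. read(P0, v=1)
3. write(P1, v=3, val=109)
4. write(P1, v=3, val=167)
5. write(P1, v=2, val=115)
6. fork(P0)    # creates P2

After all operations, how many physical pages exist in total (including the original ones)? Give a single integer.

Answer: 6

Derivation:
Op 1: fork(P0) -> P1. 4 ppages; refcounts: pp0:2 pp1:2 pp2:2 pp3:2
Op 2: read(P0, v1) -> 27. No state change.
Op 3: write(P1, v3, 109). refcount(pp3)=2>1 -> COPY to pp4. 5 ppages; refcounts: pp0:2 pp1:2 pp2:2 pp3:1 pp4:1
Op 4: write(P1, v3, 167). refcount(pp4)=1 -> write in place. 5 ppages; refcounts: pp0:2 pp1:2 pp2:2 pp3:1 pp4:1
Op 5: write(P1, v2, 115). refcount(pp2)=2>1 -> COPY to pp5. 6 ppages; refcounts: pp0:2 pp1:2 pp2:1 pp3:1 pp4:1 pp5:1
Op 6: fork(P0) -> P2. 6 ppages; refcounts: pp0:3 pp1:3 pp2:2 pp3:2 pp4:1 pp5:1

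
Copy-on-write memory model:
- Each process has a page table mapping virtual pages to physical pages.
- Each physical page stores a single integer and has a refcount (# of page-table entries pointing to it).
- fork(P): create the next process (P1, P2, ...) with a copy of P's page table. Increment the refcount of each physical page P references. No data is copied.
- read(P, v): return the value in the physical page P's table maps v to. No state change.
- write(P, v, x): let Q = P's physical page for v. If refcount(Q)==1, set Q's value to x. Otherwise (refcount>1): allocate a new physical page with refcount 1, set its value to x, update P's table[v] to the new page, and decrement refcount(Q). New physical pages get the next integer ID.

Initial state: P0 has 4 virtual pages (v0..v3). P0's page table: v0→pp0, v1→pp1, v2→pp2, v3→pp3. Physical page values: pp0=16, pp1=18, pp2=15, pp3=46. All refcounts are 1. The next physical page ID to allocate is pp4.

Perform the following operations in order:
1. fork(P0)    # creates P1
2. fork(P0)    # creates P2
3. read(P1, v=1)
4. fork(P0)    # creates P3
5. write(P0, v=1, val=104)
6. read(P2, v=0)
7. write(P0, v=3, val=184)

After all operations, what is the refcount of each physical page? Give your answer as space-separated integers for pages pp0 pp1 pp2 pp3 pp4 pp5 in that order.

Op 1: fork(P0) -> P1. 4 ppages; refcounts: pp0:2 pp1:2 pp2:2 pp3:2
Op 2: fork(P0) -> P2. 4 ppages; refcounts: pp0:3 pp1:3 pp2:3 pp3:3
Op 3: read(P1, v1) -> 18. No state change.
Op 4: fork(P0) -> P3. 4 ppages; refcounts: pp0:4 pp1:4 pp2:4 pp3:4
Op 5: write(P0, v1, 104). refcount(pp1)=4>1 -> COPY to pp4. 5 ppages; refcounts: pp0:4 pp1:3 pp2:4 pp3:4 pp4:1
Op 6: read(P2, v0) -> 16. No state change.
Op 7: write(P0, v3, 184). refcount(pp3)=4>1 -> COPY to pp5. 6 ppages; refcounts: pp0:4 pp1:3 pp2:4 pp3:3 pp4:1 pp5:1

Answer: 4 3 4 3 1 1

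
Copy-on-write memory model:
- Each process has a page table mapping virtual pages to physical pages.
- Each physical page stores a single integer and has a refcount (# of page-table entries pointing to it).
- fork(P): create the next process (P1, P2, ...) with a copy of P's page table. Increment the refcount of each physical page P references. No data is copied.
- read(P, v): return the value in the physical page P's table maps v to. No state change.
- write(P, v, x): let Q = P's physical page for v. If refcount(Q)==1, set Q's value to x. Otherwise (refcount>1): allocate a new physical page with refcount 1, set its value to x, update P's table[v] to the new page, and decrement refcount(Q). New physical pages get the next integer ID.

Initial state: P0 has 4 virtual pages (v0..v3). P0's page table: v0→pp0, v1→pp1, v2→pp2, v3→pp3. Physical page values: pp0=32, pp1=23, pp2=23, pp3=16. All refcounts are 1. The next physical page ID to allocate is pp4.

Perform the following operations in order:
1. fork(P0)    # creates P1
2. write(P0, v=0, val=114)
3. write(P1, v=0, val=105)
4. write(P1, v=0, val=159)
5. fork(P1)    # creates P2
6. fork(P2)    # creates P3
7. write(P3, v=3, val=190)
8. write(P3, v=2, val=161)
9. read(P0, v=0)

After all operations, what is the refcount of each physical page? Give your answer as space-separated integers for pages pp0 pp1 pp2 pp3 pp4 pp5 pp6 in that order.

Answer: 3 4 3 3 1 1 1

Derivation:
Op 1: fork(P0) -> P1. 4 ppages; refcounts: pp0:2 pp1:2 pp2:2 pp3:2
Op 2: write(P0, v0, 114). refcount(pp0)=2>1 -> COPY to pp4. 5 ppages; refcounts: pp0:1 pp1:2 pp2:2 pp3:2 pp4:1
Op 3: write(P1, v0, 105). refcount(pp0)=1 -> write in place. 5 ppages; refcounts: pp0:1 pp1:2 pp2:2 pp3:2 pp4:1
Op 4: write(P1, v0, 159). refcount(pp0)=1 -> write in place. 5 ppages; refcounts: pp0:1 pp1:2 pp2:2 pp3:2 pp4:1
Op 5: fork(P1) -> P2. 5 ppages; refcounts: pp0:2 pp1:3 pp2:3 pp3:3 pp4:1
Op 6: fork(P2) -> P3. 5 ppages; refcounts: pp0:3 pp1:4 pp2:4 pp3:4 pp4:1
Op 7: write(P3, v3, 190). refcount(pp3)=4>1 -> COPY to pp5. 6 ppages; refcounts: pp0:3 pp1:4 pp2:4 pp3:3 pp4:1 pp5:1
Op 8: write(P3, v2, 161). refcount(pp2)=4>1 -> COPY to pp6. 7 ppages; refcounts: pp0:3 pp1:4 pp2:3 pp3:3 pp4:1 pp5:1 pp6:1
Op 9: read(P0, v0) -> 114. No state change.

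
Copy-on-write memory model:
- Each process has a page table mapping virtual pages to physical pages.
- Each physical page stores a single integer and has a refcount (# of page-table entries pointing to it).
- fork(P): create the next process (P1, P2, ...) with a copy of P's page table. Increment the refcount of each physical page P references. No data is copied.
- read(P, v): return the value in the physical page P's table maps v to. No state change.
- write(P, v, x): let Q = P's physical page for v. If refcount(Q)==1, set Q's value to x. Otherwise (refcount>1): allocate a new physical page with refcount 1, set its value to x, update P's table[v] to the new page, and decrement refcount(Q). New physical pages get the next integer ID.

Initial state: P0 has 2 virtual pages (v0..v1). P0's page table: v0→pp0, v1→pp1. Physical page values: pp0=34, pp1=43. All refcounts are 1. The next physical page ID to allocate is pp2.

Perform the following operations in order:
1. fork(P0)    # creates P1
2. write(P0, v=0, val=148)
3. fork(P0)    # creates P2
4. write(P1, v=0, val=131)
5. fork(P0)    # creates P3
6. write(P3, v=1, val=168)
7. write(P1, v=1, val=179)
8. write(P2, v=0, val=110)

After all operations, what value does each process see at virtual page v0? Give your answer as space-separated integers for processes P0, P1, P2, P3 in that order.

Answer: 148 131 110 148

Derivation:
Op 1: fork(P0) -> P1. 2 ppages; refcounts: pp0:2 pp1:2
Op 2: write(P0, v0, 148). refcount(pp0)=2>1 -> COPY to pp2. 3 ppages; refcounts: pp0:1 pp1:2 pp2:1
Op 3: fork(P0) -> P2. 3 ppages; refcounts: pp0:1 pp1:3 pp2:2
Op 4: write(P1, v0, 131). refcount(pp0)=1 -> write in place. 3 ppages; refcounts: pp0:1 pp1:3 pp2:2
Op 5: fork(P0) -> P3. 3 ppages; refcounts: pp0:1 pp1:4 pp2:3
Op 6: write(P3, v1, 168). refcount(pp1)=4>1 -> COPY to pp3. 4 ppages; refcounts: pp0:1 pp1:3 pp2:3 pp3:1
Op 7: write(P1, v1, 179). refcount(pp1)=3>1 -> COPY to pp4. 5 ppages; refcounts: pp0:1 pp1:2 pp2:3 pp3:1 pp4:1
Op 8: write(P2, v0, 110). refcount(pp2)=3>1 -> COPY to pp5. 6 ppages; refcounts: pp0:1 pp1:2 pp2:2 pp3:1 pp4:1 pp5:1
P0: v0 -> pp2 = 148
P1: v0 -> pp0 = 131
P2: v0 -> pp5 = 110
P3: v0 -> pp2 = 148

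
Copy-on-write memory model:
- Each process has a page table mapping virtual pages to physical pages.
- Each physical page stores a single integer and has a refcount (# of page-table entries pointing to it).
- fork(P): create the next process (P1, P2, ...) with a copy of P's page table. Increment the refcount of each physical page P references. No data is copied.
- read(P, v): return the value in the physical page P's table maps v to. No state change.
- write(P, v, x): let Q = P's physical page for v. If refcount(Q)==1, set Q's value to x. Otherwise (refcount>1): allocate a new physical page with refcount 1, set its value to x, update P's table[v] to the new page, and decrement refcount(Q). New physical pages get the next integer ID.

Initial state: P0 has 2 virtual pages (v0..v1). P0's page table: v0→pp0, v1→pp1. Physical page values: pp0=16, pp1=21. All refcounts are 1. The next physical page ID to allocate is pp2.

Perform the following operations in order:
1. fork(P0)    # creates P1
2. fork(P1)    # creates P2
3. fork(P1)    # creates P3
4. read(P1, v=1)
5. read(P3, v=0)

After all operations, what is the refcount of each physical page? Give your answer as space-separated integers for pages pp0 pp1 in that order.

Op 1: fork(P0) -> P1. 2 ppages; refcounts: pp0:2 pp1:2
Op 2: fork(P1) -> P2. 2 ppages; refcounts: pp0:3 pp1:3
Op 3: fork(P1) -> P3. 2 ppages; refcounts: pp0:4 pp1:4
Op 4: read(P1, v1) -> 21. No state change.
Op 5: read(P3, v0) -> 16. No state change.

Answer: 4 4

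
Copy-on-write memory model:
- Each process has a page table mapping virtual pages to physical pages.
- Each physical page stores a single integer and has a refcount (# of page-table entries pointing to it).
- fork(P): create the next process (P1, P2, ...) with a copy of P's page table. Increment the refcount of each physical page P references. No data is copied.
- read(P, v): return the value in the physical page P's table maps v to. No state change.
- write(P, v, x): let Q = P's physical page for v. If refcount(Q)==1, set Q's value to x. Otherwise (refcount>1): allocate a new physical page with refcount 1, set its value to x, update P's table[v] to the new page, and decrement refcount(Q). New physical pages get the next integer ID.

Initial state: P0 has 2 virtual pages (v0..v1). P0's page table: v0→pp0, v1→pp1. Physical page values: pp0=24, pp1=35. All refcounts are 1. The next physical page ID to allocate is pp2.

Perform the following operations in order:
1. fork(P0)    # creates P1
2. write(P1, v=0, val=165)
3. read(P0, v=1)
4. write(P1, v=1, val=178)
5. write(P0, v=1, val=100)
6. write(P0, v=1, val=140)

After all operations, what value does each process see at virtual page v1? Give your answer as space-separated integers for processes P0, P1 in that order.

Answer: 140 178

Derivation:
Op 1: fork(P0) -> P1. 2 ppages; refcounts: pp0:2 pp1:2
Op 2: write(P1, v0, 165). refcount(pp0)=2>1 -> COPY to pp2. 3 ppages; refcounts: pp0:1 pp1:2 pp2:1
Op 3: read(P0, v1) -> 35. No state change.
Op 4: write(P1, v1, 178). refcount(pp1)=2>1 -> COPY to pp3. 4 ppages; refcounts: pp0:1 pp1:1 pp2:1 pp3:1
Op 5: write(P0, v1, 100). refcount(pp1)=1 -> write in place. 4 ppages; refcounts: pp0:1 pp1:1 pp2:1 pp3:1
Op 6: write(P0, v1, 140). refcount(pp1)=1 -> write in place. 4 ppages; refcounts: pp0:1 pp1:1 pp2:1 pp3:1
P0: v1 -> pp1 = 140
P1: v1 -> pp3 = 178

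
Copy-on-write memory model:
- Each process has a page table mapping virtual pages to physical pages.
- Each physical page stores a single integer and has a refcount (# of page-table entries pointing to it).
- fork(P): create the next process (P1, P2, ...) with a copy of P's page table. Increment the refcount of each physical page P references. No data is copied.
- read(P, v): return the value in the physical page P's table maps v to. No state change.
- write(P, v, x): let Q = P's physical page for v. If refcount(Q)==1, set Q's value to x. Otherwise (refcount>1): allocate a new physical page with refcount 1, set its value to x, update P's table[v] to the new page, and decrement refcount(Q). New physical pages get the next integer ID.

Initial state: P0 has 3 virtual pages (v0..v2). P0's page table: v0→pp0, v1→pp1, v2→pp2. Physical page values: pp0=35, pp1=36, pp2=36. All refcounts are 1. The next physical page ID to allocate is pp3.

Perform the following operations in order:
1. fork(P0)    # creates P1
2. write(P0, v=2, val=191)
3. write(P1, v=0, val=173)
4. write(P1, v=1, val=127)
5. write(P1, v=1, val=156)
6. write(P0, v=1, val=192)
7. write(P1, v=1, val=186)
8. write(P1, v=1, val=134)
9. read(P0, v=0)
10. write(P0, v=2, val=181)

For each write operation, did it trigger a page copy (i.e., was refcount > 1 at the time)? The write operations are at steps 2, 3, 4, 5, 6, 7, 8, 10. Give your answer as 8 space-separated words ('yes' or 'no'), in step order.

Op 1: fork(P0) -> P1. 3 ppages; refcounts: pp0:2 pp1:2 pp2:2
Op 2: write(P0, v2, 191). refcount(pp2)=2>1 -> COPY to pp3. 4 ppages; refcounts: pp0:2 pp1:2 pp2:1 pp3:1
Op 3: write(P1, v0, 173). refcount(pp0)=2>1 -> COPY to pp4. 5 ppages; refcounts: pp0:1 pp1:2 pp2:1 pp3:1 pp4:1
Op 4: write(P1, v1, 127). refcount(pp1)=2>1 -> COPY to pp5. 6 ppages; refcounts: pp0:1 pp1:1 pp2:1 pp3:1 pp4:1 pp5:1
Op 5: write(P1, v1, 156). refcount(pp5)=1 -> write in place. 6 ppages; refcounts: pp0:1 pp1:1 pp2:1 pp3:1 pp4:1 pp5:1
Op 6: write(P0, v1, 192). refcount(pp1)=1 -> write in place. 6 ppages; refcounts: pp0:1 pp1:1 pp2:1 pp3:1 pp4:1 pp5:1
Op 7: write(P1, v1, 186). refcount(pp5)=1 -> write in place. 6 ppages; refcounts: pp0:1 pp1:1 pp2:1 pp3:1 pp4:1 pp5:1
Op 8: write(P1, v1, 134). refcount(pp5)=1 -> write in place. 6 ppages; refcounts: pp0:1 pp1:1 pp2:1 pp3:1 pp4:1 pp5:1
Op 9: read(P0, v0) -> 35. No state change.
Op 10: write(P0, v2, 181). refcount(pp3)=1 -> write in place. 6 ppages; refcounts: pp0:1 pp1:1 pp2:1 pp3:1 pp4:1 pp5:1

yes yes yes no no no no no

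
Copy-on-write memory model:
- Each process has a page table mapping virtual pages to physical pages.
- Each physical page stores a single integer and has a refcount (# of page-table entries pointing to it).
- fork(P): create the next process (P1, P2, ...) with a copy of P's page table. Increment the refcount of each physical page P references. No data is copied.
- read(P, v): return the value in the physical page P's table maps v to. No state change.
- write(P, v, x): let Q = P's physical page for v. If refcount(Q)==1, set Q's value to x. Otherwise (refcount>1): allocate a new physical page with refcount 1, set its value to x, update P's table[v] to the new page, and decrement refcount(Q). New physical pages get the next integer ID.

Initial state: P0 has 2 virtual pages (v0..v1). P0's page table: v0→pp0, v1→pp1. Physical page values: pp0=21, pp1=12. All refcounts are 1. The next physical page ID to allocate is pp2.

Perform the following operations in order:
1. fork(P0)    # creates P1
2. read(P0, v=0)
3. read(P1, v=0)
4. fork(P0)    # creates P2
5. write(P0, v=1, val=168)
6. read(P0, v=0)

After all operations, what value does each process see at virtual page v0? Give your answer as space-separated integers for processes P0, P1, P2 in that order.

Op 1: fork(P0) -> P1. 2 ppages; refcounts: pp0:2 pp1:2
Op 2: read(P0, v0) -> 21. No state change.
Op 3: read(P1, v0) -> 21. No state change.
Op 4: fork(P0) -> P2. 2 ppages; refcounts: pp0:3 pp1:3
Op 5: write(P0, v1, 168). refcount(pp1)=3>1 -> COPY to pp2. 3 ppages; refcounts: pp0:3 pp1:2 pp2:1
Op 6: read(P0, v0) -> 21. No state change.
P0: v0 -> pp0 = 21
P1: v0 -> pp0 = 21
P2: v0 -> pp0 = 21

Answer: 21 21 21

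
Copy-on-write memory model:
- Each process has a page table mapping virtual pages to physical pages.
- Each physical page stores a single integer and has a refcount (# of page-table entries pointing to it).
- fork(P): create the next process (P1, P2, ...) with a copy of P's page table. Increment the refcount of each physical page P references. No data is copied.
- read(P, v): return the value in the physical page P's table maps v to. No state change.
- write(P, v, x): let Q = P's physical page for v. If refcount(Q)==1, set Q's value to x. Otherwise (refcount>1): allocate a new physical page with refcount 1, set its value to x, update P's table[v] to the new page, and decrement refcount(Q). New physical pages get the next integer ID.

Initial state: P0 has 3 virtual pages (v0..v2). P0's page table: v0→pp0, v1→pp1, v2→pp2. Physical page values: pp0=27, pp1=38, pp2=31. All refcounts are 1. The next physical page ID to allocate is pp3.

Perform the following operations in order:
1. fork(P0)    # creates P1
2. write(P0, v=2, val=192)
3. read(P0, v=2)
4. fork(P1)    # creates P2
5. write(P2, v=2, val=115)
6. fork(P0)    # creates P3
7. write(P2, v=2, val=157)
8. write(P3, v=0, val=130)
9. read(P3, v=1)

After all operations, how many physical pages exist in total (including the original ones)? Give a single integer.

Answer: 6

Derivation:
Op 1: fork(P0) -> P1. 3 ppages; refcounts: pp0:2 pp1:2 pp2:2
Op 2: write(P0, v2, 192). refcount(pp2)=2>1 -> COPY to pp3. 4 ppages; refcounts: pp0:2 pp1:2 pp2:1 pp3:1
Op 3: read(P0, v2) -> 192. No state change.
Op 4: fork(P1) -> P2. 4 ppages; refcounts: pp0:3 pp1:3 pp2:2 pp3:1
Op 5: write(P2, v2, 115). refcount(pp2)=2>1 -> COPY to pp4. 5 ppages; refcounts: pp0:3 pp1:3 pp2:1 pp3:1 pp4:1
Op 6: fork(P0) -> P3. 5 ppages; refcounts: pp0:4 pp1:4 pp2:1 pp3:2 pp4:1
Op 7: write(P2, v2, 157). refcount(pp4)=1 -> write in place. 5 ppages; refcounts: pp0:4 pp1:4 pp2:1 pp3:2 pp4:1
Op 8: write(P3, v0, 130). refcount(pp0)=4>1 -> COPY to pp5. 6 ppages; refcounts: pp0:3 pp1:4 pp2:1 pp3:2 pp4:1 pp5:1
Op 9: read(P3, v1) -> 38. No state change.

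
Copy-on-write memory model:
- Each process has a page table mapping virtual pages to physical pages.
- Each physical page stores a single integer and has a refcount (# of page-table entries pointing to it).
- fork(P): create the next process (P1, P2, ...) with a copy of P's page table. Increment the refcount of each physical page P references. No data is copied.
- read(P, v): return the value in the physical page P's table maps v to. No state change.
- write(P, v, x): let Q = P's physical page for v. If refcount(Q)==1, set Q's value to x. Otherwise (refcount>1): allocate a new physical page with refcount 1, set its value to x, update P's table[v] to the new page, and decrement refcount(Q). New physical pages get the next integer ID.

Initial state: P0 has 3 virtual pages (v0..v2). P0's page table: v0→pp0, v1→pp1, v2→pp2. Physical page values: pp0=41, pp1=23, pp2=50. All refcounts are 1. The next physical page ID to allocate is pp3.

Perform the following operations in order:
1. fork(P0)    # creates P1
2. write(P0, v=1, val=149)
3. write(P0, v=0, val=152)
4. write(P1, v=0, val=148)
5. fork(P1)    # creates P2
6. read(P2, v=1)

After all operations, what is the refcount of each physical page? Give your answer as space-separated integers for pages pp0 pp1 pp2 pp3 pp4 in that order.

Op 1: fork(P0) -> P1. 3 ppages; refcounts: pp0:2 pp1:2 pp2:2
Op 2: write(P0, v1, 149). refcount(pp1)=2>1 -> COPY to pp3. 4 ppages; refcounts: pp0:2 pp1:1 pp2:2 pp3:1
Op 3: write(P0, v0, 152). refcount(pp0)=2>1 -> COPY to pp4. 5 ppages; refcounts: pp0:1 pp1:1 pp2:2 pp3:1 pp4:1
Op 4: write(P1, v0, 148). refcount(pp0)=1 -> write in place. 5 ppages; refcounts: pp0:1 pp1:1 pp2:2 pp3:1 pp4:1
Op 5: fork(P1) -> P2. 5 ppages; refcounts: pp0:2 pp1:2 pp2:3 pp3:1 pp4:1
Op 6: read(P2, v1) -> 23. No state change.

Answer: 2 2 3 1 1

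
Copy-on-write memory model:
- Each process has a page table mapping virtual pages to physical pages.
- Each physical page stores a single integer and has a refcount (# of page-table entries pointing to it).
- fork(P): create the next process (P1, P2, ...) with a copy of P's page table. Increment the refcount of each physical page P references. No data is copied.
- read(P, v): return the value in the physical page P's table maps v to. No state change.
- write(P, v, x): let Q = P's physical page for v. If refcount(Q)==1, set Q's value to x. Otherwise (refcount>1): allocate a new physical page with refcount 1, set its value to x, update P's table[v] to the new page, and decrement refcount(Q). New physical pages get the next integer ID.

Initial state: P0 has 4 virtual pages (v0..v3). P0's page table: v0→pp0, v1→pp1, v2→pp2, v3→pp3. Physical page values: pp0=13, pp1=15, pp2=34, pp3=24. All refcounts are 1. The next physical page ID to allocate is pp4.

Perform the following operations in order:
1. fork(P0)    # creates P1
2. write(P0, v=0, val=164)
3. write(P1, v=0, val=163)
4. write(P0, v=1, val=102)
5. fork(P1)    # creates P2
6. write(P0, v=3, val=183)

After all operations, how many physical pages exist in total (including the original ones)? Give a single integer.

Op 1: fork(P0) -> P1. 4 ppages; refcounts: pp0:2 pp1:2 pp2:2 pp3:2
Op 2: write(P0, v0, 164). refcount(pp0)=2>1 -> COPY to pp4. 5 ppages; refcounts: pp0:1 pp1:2 pp2:2 pp3:2 pp4:1
Op 3: write(P1, v0, 163). refcount(pp0)=1 -> write in place. 5 ppages; refcounts: pp0:1 pp1:2 pp2:2 pp3:2 pp4:1
Op 4: write(P0, v1, 102). refcount(pp1)=2>1 -> COPY to pp5. 6 ppages; refcounts: pp0:1 pp1:1 pp2:2 pp3:2 pp4:1 pp5:1
Op 5: fork(P1) -> P2. 6 ppages; refcounts: pp0:2 pp1:2 pp2:3 pp3:3 pp4:1 pp5:1
Op 6: write(P0, v3, 183). refcount(pp3)=3>1 -> COPY to pp6. 7 ppages; refcounts: pp0:2 pp1:2 pp2:3 pp3:2 pp4:1 pp5:1 pp6:1

Answer: 7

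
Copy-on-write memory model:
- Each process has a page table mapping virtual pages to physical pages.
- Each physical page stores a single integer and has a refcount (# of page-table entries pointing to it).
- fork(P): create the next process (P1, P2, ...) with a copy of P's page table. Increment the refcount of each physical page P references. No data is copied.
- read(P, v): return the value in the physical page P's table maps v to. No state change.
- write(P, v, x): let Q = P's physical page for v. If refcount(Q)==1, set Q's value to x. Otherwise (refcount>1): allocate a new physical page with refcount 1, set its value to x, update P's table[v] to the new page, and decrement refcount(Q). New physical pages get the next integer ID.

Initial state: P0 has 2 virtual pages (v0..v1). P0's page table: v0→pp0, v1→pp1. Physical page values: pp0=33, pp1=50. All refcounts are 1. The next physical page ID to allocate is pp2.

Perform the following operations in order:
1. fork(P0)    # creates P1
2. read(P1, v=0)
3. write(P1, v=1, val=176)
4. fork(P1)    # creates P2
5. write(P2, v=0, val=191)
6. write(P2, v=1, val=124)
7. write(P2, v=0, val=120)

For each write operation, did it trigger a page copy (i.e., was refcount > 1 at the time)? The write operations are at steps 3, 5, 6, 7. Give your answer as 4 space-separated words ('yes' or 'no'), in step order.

Op 1: fork(P0) -> P1. 2 ppages; refcounts: pp0:2 pp1:2
Op 2: read(P1, v0) -> 33. No state change.
Op 3: write(P1, v1, 176). refcount(pp1)=2>1 -> COPY to pp2. 3 ppages; refcounts: pp0:2 pp1:1 pp2:1
Op 4: fork(P1) -> P2. 3 ppages; refcounts: pp0:3 pp1:1 pp2:2
Op 5: write(P2, v0, 191). refcount(pp0)=3>1 -> COPY to pp3. 4 ppages; refcounts: pp0:2 pp1:1 pp2:2 pp3:1
Op 6: write(P2, v1, 124). refcount(pp2)=2>1 -> COPY to pp4. 5 ppages; refcounts: pp0:2 pp1:1 pp2:1 pp3:1 pp4:1
Op 7: write(P2, v0, 120). refcount(pp3)=1 -> write in place. 5 ppages; refcounts: pp0:2 pp1:1 pp2:1 pp3:1 pp4:1

yes yes yes no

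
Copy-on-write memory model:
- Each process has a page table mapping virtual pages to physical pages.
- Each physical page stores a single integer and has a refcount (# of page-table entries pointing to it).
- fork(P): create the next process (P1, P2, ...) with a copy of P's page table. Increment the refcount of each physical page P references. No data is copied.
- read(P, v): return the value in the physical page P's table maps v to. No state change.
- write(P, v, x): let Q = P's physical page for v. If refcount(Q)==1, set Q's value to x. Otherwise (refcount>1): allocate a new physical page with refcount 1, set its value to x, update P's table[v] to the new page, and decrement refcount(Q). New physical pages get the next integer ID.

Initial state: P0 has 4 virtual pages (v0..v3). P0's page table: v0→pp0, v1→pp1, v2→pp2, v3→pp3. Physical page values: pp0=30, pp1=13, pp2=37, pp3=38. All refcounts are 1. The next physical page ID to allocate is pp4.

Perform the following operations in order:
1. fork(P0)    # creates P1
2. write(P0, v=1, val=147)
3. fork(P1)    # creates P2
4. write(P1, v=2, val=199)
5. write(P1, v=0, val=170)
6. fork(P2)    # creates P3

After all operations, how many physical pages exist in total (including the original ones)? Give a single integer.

Answer: 7

Derivation:
Op 1: fork(P0) -> P1. 4 ppages; refcounts: pp0:2 pp1:2 pp2:2 pp3:2
Op 2: write(P0, v1, 147). refcount(pp1)=2>1 -> COPY to pp4. 5 ppages; refcounts: pp0:2 pp1:1 pp2:2 pp3:2 pp4:1
Op 3: fork(P1) -> P2. 5 ppages; refcounts: pp0:3 pp1:2 pp2:3 pp3:3 pp4:1
Op 4: write(P1, v2, 199). refcount(pp2)=3>1 -> COPY to pp5. 6 ppages; refcounts: pp0:3 pp1:2 pp2:2 pp3:3 pp4:1 pp5:1
Op 5: write(P1, v0, 170). refcount(pp0)=3>1 -> COPY to pp6. 7 ppages; refcounts: pp0:2 pp1:2 pp2:2 pp3:3 pp4:1 pp5:1 pp6:1
Op 6: fork(P2) -> P3. 7 ppages; refcounts: pp0:3 pp1:3 pp2:3 pp3:4 pp4:1 pp5:1 pp6:1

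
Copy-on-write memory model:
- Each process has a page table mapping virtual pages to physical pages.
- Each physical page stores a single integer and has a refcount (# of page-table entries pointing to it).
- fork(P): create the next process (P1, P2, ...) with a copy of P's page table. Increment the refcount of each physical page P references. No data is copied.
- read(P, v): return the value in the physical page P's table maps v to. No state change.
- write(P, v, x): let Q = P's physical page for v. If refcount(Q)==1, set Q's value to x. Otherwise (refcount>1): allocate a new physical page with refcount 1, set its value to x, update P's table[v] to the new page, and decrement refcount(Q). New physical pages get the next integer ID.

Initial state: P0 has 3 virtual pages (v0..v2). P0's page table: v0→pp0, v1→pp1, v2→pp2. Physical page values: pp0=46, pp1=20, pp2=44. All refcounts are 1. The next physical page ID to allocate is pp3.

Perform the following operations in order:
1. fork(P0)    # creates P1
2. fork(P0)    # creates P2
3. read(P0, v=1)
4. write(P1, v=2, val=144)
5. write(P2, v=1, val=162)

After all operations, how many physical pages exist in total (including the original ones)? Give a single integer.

Op 1: fork(P0) -> P1. 3 ppages; refcounts: pp0:2 pp1:2 pp2:2
Op 2: fork(P0) -> P2. 3 ppages; refcounts: pp0:3 pp1:3 pp2:3
Op 3: read(P0, v1) -> 20. No state change.
Op 4: write(P1, v2, 144). refcount(pp2)=3>1 -> COPY to pp3. 4 ppages; refcounts: pp0:3 pp1:3 pp2:2 pp3:1
Op 5: write(P2, v1, 162). refcount(pp1)=3>1 -> COPY to pp4. 5 ppages; refcounts: pp0:3 pp1:2 pp2:2 pp3:1 pp4:1

Answer: 5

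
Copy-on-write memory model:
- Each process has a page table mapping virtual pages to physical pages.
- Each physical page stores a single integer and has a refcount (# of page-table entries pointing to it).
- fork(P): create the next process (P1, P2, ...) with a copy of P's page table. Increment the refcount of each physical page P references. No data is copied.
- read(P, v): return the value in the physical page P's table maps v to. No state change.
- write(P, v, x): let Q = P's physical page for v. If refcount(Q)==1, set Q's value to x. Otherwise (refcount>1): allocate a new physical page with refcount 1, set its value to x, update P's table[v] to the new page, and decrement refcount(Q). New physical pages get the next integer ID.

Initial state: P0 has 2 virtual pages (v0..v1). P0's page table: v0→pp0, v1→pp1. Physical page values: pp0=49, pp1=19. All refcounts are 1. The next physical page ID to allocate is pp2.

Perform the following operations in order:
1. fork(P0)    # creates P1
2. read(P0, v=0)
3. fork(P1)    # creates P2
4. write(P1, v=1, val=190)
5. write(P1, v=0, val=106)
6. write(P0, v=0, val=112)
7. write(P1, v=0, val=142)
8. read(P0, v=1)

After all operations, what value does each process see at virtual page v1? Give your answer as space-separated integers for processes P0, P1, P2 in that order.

Answer: 19 190 19

Derivation:
Op 1: fork(P0) -> P1. 2 ppages; refcounts: pp0:2 pp1:2
Op 2: read(P0, v0) -> 49. No state change.
Op 3: fork(P1) -> P2. 2 ppages; refcounts: pp0:3 pp1:3
Op 4: write(P1, v1, 190). refcount(pp1)=3>1 -> COPY to pp2. 3 ppages; refcounts: pp0:3 pp1:2 pp2:1
Op 5: write(P1, v0, 106). refcount(pp0)=3>1 -> COPY to pp3. 4 ppages; refcounts: pp0:2 pp1:2 pp2:1 pp3:1
Op 6: write(P0, v0, 112). refcount(pp0)=2>1 -> COPY to pp4. 5 ppages; refcounts: pp0:1 pp1:2 pp2:1 pp3:1 pp4:1
Op 7: write(P1, v0, 142). refcount(pp3)=1 -> write in place. 5 ppages; refcounts: pp0:1 pp1:2 pp2:1 pp3:1 pp4:1
Op 8: read(P0, v1) -> 19. No state change.
P0: v1 -> pp1 = 19
P1: v1 -> pp2 = 190
P2: v1 -> pp1 = 19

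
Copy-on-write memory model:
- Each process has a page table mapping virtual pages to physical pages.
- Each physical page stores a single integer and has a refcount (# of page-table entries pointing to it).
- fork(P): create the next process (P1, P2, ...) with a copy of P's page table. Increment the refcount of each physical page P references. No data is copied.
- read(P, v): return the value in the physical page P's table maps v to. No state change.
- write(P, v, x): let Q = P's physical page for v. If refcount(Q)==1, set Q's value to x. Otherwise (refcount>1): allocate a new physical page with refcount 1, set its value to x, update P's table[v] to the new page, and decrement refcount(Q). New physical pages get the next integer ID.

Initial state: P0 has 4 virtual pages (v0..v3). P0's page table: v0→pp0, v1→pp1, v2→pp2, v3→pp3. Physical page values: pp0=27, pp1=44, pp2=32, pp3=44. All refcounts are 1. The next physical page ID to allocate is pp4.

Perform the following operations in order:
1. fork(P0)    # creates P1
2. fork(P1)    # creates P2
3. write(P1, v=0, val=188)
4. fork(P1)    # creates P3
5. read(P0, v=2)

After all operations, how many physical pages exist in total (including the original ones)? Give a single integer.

Op 1: fork(P0) -> P1. 4 ppages; refcounts: pp0:2 pp1:2 pp2:2 pp3:2
Op 2: fork(P1) -> P2. 4 ppages; refcounts: pp0:3 pp1:3 pp2:3 pp3:3
Op 3: write(P1, v0, 188). refcount(pp0)=3>1 -> COPY to pp4. 5 ppages; refcounts: pp0:2 pp1:3 pp2:3 pp3:3 pp4:1
Op 4: fork(P1) -> P3. 5 ppages; refcounts: pp0:2 pp1:4 pp2:4 pp3:4 pp4:2
Op 5: read(P0, v2) -> 32. No state change.

Answer: 5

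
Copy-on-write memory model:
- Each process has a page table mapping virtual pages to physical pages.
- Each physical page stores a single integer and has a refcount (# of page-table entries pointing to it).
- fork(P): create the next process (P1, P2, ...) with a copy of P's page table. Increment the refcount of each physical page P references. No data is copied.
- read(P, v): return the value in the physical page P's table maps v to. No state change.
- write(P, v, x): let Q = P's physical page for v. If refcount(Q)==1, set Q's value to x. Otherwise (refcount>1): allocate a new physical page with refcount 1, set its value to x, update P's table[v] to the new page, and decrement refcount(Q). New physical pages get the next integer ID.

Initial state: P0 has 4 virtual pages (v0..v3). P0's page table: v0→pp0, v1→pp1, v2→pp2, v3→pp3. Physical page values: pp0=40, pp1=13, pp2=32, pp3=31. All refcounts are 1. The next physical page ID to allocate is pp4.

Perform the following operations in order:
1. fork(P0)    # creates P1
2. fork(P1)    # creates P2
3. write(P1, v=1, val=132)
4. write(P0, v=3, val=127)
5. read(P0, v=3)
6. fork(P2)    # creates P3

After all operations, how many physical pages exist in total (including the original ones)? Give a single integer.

Answer: 6

Derivation:
Op 1: fork(P0) -> P1. 4 ppages; refcounts: pp0:2 pp1:2 pp2:2 pp3:2
Op 2: fork(P1) -> P2. 4 ppages; refcounts: pp0:3 pp1:3 pp2:3 pp3:3
Op 3: write(P1, v1, 132). refcount(pp1)=3>1 -> COPY to pp4. 5 ppages; refcounts: pp0:3 pp1:2 pp2:3 pp3:3 pp4:1
Op 4: write(P0, v3, 127). refcount(pp3)=3>1 -> COPY to pp5. 6 ppages; refcounts: pp0:3 pp1:2 pp2:3 pp3:2 pp4:1 pp5:1
Op 5: read(P0, v3) -> 127. No state change.
Op 6: fork(P2) -> P3. 6 ppages; refcounts: pp0:4 pp1:3 pp2:4 pp3:3 pp4:1 pp5:1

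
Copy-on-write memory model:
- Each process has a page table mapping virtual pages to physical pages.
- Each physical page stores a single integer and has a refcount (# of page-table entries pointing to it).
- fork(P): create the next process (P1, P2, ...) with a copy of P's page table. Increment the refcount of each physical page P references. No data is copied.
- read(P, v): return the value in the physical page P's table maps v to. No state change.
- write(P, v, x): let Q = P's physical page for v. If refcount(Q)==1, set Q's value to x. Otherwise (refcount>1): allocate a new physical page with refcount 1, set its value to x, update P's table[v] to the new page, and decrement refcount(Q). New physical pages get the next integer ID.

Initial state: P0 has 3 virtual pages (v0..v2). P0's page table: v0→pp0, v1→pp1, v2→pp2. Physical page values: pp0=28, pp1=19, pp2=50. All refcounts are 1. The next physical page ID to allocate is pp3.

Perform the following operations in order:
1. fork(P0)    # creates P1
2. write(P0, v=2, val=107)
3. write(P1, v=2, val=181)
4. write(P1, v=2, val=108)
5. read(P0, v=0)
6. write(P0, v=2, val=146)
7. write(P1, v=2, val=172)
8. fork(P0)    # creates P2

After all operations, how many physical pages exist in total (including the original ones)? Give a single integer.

Answer: 4

Derivation:
Op 1: fork(P0) -> P1. 3 ppages; refcounts: pp0:2 pp1:2 pp2:2
Op 2: write(P0, v2, 107). refcount(pp2)=2>1 -> COPY to pp3. 4 ppages; refcounts: pp0:2 pp1:2 pp2:1 pp3:1
Op 3: write(P1, v2, 181). refcount(pp2)=1 -> write in place. 4 ppages; refcounts: pp0:2 pp1:2 pp2:1 pp3:1
Op 4: write(P1, v2, 108). refcount(pp2)=1 -> write in place. 4 ppages; refcounts: pp0:2 pp1:2 pp2:1 pp3:1
Op 5: read(P0, v0) -> 28. No state change.
Op 6: write(P0, v2, 146). refcount(pp3)=1 -> write in place. 4 ppages; refcounts: pp0:2 pp1:2 pp2:1 pp3:1
Op 7: write(P1, v2, 172). refcount(pp2)=1 -> write in place. 4 ppages; refcounts: pp0:2 pp1:2 pp2:1 pp3:1
Op 8: fork(P0) -> P2. 4 ppages; refcounts: pp0:3 pp1:3 pp2:1 pp3:2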